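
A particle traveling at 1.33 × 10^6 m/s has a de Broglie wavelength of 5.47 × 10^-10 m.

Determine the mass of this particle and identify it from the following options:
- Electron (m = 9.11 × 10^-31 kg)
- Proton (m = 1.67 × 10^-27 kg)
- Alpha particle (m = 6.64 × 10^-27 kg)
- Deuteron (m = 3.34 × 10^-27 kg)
The particle is an electron.

From λ = h/(mv), solve for mass:

m = h/(λv)
m = (6.626 × 10^-34 J·s) / (5.47 × 10^-10 m × 1.33 × 10^6 m/s)
m = 9.11 × 10^-31 kg

Comparing with the listed masses, this is closest to an electron.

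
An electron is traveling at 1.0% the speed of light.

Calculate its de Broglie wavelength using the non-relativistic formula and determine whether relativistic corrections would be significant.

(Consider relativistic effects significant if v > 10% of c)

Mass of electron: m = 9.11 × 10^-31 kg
No, relativistic corrections are not needed.

Using the non-relativistic de Broglie formula λ = h/(mv):

v = 1.0% × c = 2.998 × 10^6 m/s

λ = h/(mv)
λ = (6.626 × 10^-34 J·s) / (9.11 × 10^-31 kg × 2.998 × 10^6 m/s)
λ = 2.43 × 10^-10 m

Since v = 1.0% of c < 10% of c, relativistic corrections are NOT significant and this non-relativistic result is a good approximation.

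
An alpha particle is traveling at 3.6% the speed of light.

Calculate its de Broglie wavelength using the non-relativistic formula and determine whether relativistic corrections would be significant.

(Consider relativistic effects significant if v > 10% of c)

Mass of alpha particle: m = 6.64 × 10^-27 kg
No, relativistic corrections are not needed.

Using the non-relativistic de Broglie formula λ = h/(mv):

v = 3.6% × c = 1.079 × 10^7 m/s

λ = h/(mv)
λ = (6.626 × 10^-34 J·s) / (6.64 × 10^-27 kg × 1.079 × 10^7 m/s)
λ = 9.25 × 10^-15 m

Since v = 3.6% of c < 10% of c, relativistic corrections are NOT significant and this non-relativistic result is a good approximation.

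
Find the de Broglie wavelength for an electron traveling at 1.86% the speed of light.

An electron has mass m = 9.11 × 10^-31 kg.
1.30 × 10^-10 m

Using the de Broglie relation λ = h/(mv):

v = 1.86% × c = 5.576 × 10^6 m/s

λ = h/(mv)
λ = (6.626 × 10^-34 J·s) / (9.11 × 10^-31 kg × 5.576 × 10^6 m/s)
λ = 1.30 × 10^-10 m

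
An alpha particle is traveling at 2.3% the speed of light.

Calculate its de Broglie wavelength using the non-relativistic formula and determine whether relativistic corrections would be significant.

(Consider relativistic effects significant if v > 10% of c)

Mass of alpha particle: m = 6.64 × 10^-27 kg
No, relativistic corrections are not needed.

Using the non-relativistic de Broglie formula λ = h/(mv):

v = 2.3% × c = 6.895 × 10^6 m/s

λ = h/(mv)
λ = (6.626 × 10^-34 J·s) / (6.64 × 10^-27 kg × 6.895 × 10^6 m/s)
λ = 1.45 × 10^-14 m

Since v = 2.3% of c < 10% of c, relativistic corrections are NOT significant and this non-relativistic result is a good approximation.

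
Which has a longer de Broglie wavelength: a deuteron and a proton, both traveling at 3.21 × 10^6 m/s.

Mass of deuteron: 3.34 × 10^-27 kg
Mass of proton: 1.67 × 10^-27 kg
The proton has the longer wavelength.

Using λ = h/(mv), since both particles have the same velocity, the wavelength depends only on mass.

For deuteron: λ₁ = h/(m₁v) = 6.18 × 10^-14 m
For proton: λ₂ = h/(m₂v) = 1.24 × 10^-13 m

Since λ ∝ 1/m at constant velocity, the lighter particle has the longer wavelength.

The proton has the longer de Broglie wavelength.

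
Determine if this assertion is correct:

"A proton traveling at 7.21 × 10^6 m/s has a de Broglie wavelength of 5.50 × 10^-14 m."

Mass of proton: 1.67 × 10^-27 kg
True

The claim is correct.

Using λ = h/(mv):
λ = (6.626 × 10^-34 J·s) / (1.67 × 10^-27 kg × 7.21 × 10^6 m/s)
λ = 5.50 × 10^-14 m

This matches the claimed value.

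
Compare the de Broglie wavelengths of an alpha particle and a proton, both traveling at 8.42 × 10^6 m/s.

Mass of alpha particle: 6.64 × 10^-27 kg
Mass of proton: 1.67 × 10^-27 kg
The proton has the longer wavelength.

Using λ = h/(mv), since both particles have the same velocity, the wavelength depends only on mass.

For alpha particle: λ₁ = h/(m₁v) = 1.19 × 10^-14 m
For proton: λ₂ = h/(m₂v) = 4.71 × 10^-14 m

Since λ ∝ 1/m at constant velocity, the lighter particle has the longer wavelength.

The proton has the longer de Broglie wavelength.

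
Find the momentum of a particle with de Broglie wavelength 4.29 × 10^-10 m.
1.54 × 10^-24 kg·m/s

From the de Broglie relation λ = h/p, we solve for p:

p = h/λ
p = (6.626 × 10^-34 J·s) / (4.29 × 10^-10 m)
p = 1.54 × 10^-24 kg·m/s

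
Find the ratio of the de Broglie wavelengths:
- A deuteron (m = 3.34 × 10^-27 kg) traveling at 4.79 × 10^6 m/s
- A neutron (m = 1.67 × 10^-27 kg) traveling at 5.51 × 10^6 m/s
λ₁/λ₂ = 0.575

Using λ = h/(mv):

λ₁ = h/(m₁v₁) = 4.14 × 10^-14 m
λ₂ = h/(m₂v₂) = 7.20 × 10^-14 m

Ratio λ₁/λ₂ = (m₂v₂)/(m₁v₁)
         = (1.67 × 10^-27 kg × 5.51 × 10^6 m/s) / (3.34 × 10^-27 kg × 4.79 × 10^6 m/s)
         = 0.575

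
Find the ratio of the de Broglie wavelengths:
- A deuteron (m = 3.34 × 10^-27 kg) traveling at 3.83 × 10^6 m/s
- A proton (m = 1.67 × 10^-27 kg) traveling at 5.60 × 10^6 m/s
λ₁/λ₂ = 0.731

Using λ = h/(mv):

λ₁ = h/(m₁v₁) = 5.18 × 10^-14 m
λ₂ = h/(m₂v₂) = 7.09 × 10^-14 m

Ratio λ₁/λ₂ = (m₂v₂)/(m₁v₁)
         = (1.67 × 10^-27 kg × 5.60 × 10^6 m/s) / (3.34 × 10^-27 kg × 3.83 × 10^6 m/s)
         = 0.731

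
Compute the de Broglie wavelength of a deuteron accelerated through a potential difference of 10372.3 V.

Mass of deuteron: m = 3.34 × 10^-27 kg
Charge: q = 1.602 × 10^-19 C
1.99 × 10^-13 m

When a particle is accelerated through voltage V, it gains kinetic energy KE = qV.

The de Broglie wavelength is then λ = h/√(2mqV):

λ = h/√(2mqV)
λ = (6.626 × 10^-34 J·s) / √(2 × 3.34 × 10^-27 kg × 1.602 × 10^-19 C × 10372.3 V)
λ = 1.99 × 10^-13 m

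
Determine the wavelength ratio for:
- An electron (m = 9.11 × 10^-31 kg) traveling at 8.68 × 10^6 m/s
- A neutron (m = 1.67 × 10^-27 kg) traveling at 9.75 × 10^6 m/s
λ₁/λ₂ = 2.06 × 10^3

Using λ = h/(mv):

λ₁ = h/(m₁v₁) = 8.38 × 10^-11 m
λ₂ = h/(m₂v₂) = 4.07 × 10^-14 m

Ratio λ₁/λ₂ = (m₂v₂)/(m₁v₁)
         = (1.67 × 10^-27 kg × 9.75 × 10^6 m/s) / (9.11 × 10^-31 kg × 8.68 × 10^6 m/s)
         = 2.06 × 10^3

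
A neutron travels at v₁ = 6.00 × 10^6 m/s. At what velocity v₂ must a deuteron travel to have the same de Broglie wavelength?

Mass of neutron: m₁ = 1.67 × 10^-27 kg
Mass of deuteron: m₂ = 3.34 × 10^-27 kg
v₂ = 3.00 × 10^6 m/s

For equal de Broglie wavelengths: λ₁ = λ₂

h/(m₁v₁) = h/(m₂v₂)
m₁v₁ = m₂v₂
v₂ = v₁ · (m₁/m₂)

v₂ = 6.00 × 10^6 m/s × (1.67 × 10^-27 kg / 3.34 × 10^-27 kg)
v₂ = 3.00 × 10^6 m/s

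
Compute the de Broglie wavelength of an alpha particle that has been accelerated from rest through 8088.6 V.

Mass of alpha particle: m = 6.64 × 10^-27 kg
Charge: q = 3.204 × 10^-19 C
1.13 × 10^-13 m

When a particle is accelerated through voltage V, it gains kinetic energy KE = qV.

The de Broglie wavelength is then λ = h/√(2mqV):

λ = h/√(2mqV)
λ = (6.626 × 10^-34 J·s) / √(2 × 6.64 × 10^-27 kg × 3.204 × 10^-19 C × 8088.6 V)
λ = 1.13 × 10^-13 m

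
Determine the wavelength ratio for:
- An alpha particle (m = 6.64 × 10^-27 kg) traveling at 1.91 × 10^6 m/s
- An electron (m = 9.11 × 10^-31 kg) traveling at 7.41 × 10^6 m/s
λ₁/λ₂ = 5.32 × 10^-4

Using λ = h/(mv):

λ₁ = h/(m₁v₁) = 5.22 × 10^-14 m
λ₂ = h/(m₂v₂) = 9.82 × 10^-11 m

Ratio λ₁/λ₂ = (m₂v₂)/(m₁v₁)
         = (9.11 × 10^-31 kg × 7.41 × 10^6 m/s) / (6.64 × 10^-27 kg × 1.91 × 10^6 m/s)
         = 5.32 × 10^-4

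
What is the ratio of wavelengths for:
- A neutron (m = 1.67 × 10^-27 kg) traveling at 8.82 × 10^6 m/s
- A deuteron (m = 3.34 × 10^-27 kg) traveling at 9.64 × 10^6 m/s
λ₁/λ₂ = 2.19

Using λ = h/(mv):

λ₁ = h/(m₁v₁) = 4.50 × 10^-14 m
λ₂ = h/(m₂v₂) = 2.06 × 10^-14 m

Ratio λ₁/λ₂ = (m₂v₂)/(m₁v₁)
         = (3.34 × 10^-27 kg × 9.64 × 10^6 m/s) / (1.67 × 10^-27 kg × 8.82 × 10^6 m/s)
         = 2.19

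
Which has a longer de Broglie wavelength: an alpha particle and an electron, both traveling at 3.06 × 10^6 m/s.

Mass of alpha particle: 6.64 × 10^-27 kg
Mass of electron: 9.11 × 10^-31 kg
The electron has the longer wavelength.

Using λ = h/(mv), since both particles have the same velocity, the wavelength depends only on mass.

For alpha particle: λ₁ = h/(m₁v) = 3.26 × 10^-14 m
For electron: λ₂ = h/(m₂v) = 2.38 × 10^-10 m

Since λ ∝ 1/m at constant velocity, the lighter particle has the longer wavelength.

The electron has the longer de Broglie wavelength.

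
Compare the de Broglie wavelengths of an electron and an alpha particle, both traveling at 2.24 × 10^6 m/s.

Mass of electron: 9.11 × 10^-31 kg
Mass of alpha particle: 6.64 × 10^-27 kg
The electron has the longer wavelength.

Using λ = h/(mv), since both particles have the same velocity, the wavelength depends only on mass.

For electron: λ₁ = h/(m₁v) = 3.25 × 10^-10 m
For alpha particle: λ₂ = h/(m₂v) = 4.45 × 10^-14 m

Since λ ∝ 1/m at constant velocity, the lighter particle has the longer wavelength.

The electron has the longer de Broglie wavelength.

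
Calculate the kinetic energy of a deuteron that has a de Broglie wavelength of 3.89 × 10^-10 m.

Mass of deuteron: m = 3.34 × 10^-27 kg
4.34 × 10^-22 J (or 2.71 × 10^-3 eV)

From λ = h/√(2mKE), we solve for KE:

λ² = h²/(2mKE)
KE = h²/(2mλ²)
KE = (6.626 × 10^-34 J·s)² / (2 × 3.34 × 10^-27 kg × (3.89 × 10^-10 m)²)
KE = 4.34 × 10^-22 J
KE = 2.71 × 10^-3 eV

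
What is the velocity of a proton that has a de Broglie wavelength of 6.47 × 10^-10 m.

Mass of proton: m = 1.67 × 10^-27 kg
6.13 × 10^2 m/s

From the de Broglie relation λ = h/(mv), we solve for v:

v = h/(mλ)
v = (6.626 × 10^-34 J·s) / (1.67 × 10^-27 kg × 6.47 × 10^-10 m)
v = 6.13 × 10^2 m/s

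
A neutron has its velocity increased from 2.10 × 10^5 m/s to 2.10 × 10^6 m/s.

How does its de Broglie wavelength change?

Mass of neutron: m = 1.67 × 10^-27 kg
The wavelength decreases by a factor of 10.

Using λ = h/(mv):

Initial wavelength: λ₁ = h/(mv₁) = 1.89 × 10^-12 m
Final wavelength: λ₂ = h/(mv₂) = 1.89 × 10^-13 m

Since λ ∝ 1/v, when velocity increases by a factor of 10, the wavelength decreases by a factor of 10.

λ₂/λ₁ = v₁/v₂ = 1/10

The wavelength decreases by a factor of 10.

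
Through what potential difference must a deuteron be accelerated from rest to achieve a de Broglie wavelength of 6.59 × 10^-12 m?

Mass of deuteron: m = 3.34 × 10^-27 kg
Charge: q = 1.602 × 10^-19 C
9.45 V

From λ = h/√(2mqV), we solve for V:

λ² = h²/(2mqV)
V = h²/(2mqλ²)
V = (6.626 × 10^-34 J·s)² / (2 × 3.34 × 10^-27 kg × 1.602 × 10^-19 C × (6.59 × 10^-12 m)²)
V = 9.45 V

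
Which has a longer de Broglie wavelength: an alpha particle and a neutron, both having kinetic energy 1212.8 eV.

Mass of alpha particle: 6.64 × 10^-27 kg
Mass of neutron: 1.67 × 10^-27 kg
The neutron has the longer wavelength.

Using λ = h/√(2mKE):

For alpha particle: λ₁ = h/√(2m₁KE) = 4.12 × 10^-13 m
For neutron: λ₂ = h/√(2m₂KE) = 8.22 × 10^-13 m

Since λ ∝ 1/√m at constant kinetic energy, the lighter particle has the longer wavelength.

The neutron has the longer de Broglie wavelength.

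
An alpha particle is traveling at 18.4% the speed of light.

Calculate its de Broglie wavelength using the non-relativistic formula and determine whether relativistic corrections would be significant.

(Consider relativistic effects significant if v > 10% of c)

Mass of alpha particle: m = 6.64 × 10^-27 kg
Yes, relativistic corrections are needed.

Using the non-relativistic de Broglie formula λ = h/(mv):

v = 18.4% × c = 5.516 × 10^7 m/s

λ = h/(mv)
λ = (6.626 × 10^-34 J·s) / (6.64 × 10^-27 kg × 5.516 × 10^7 m/s)
λ = 1.81 × 10^-15 m

Since v = 18.4% of c > 10% of c, relativistic corrections ARE significant and the actual wavelength would differ from this non-relativistic estimate.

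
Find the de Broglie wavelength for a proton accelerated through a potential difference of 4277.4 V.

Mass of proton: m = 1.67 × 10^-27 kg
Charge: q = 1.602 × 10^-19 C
4.38 × 10^-13 m

When a particle is accelerated through voltage V, it gains kinetic energy KE = qV.

The de Broglie wavelength is then λ = h/√(2mqV):

λ = h/√(2mqV)
λ = (6.626 × 10^-34 J·s) / √(2 × 1.67 × 10^-27 kg × 1.602 × 10^-19 C × 4277.4 V)
λ = 4.38 × 10^-13 m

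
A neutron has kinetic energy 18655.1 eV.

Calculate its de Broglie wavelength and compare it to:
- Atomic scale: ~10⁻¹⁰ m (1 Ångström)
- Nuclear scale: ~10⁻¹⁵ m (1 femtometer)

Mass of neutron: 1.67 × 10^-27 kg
λ = 2.10 × 10^-13 m, which is between nuclear and atomic scales.

Using λ = h/√(2mKE):

KE = 18655.1 eV = 2.989 × 10^-15 J

λ = h/√(2mKE)
λ = (6.626 × 10^-34 J·s) / √(2 × 1.67 × 10^-27 kg × 2.989 × 10^-15 J)
λ = 2.10 × 10^-13 m

Comparison:
- Atomic scale (10⁻¹⁰ m): λ is 0.0021× this size
- Nuclear scale (10⁻¹⁵ m): λ is 2.1e+02× this size

The wavelength is between nuclear and atomic scales.

This wavelength is appropriate for probing atomic structure but too large for nuclear physics experiments.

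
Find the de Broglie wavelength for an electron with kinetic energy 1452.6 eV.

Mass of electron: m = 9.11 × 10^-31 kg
3.22 × 10^-11 m

Using λ = h/√(2mKE):

First convert KE to Joules: KE = 1452.6 eV = 2.327 × 10^-16 J

λ = h/√(2mKE)
λ = (6.626 × 10^-34 J·s) / √(2 × 9.11 × 10^-31 kg × 2.327 × 10^-16 J)
λ = 3.22 × 10^-11 m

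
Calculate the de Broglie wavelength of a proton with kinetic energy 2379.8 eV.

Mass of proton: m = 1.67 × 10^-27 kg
5.87 × 10^-13 m

Using λ = h/√(2mKE):

First convert KE to Joules: KE = 2379.8 eV = 3.813 × 10^-16 J

λ = h/√(2mKE)
λ = (6.626 × 10^-34 J·s) / √(2 × 1.67 × 10^-27 kg × 3.813 × 10^-16 J)
λ = 5.87 × 10^-13 m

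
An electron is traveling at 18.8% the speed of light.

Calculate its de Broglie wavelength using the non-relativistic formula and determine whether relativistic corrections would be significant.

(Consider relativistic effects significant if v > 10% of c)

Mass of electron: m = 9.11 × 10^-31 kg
Yes, relativistic corrections are needed.

Using the non-relativistic de Broglie formula λ = h/(mv):

v = 18.8% × c = 5.636 × 10^7 m/s

λ = h/(mv)
λ = (6.626 × 10^-34 J·s) / (9.11 × 10^-31 kg × 5.636 × 10^7 m/s)
λ = 1.29 × 10^-11 m

Since v = 18.8% of c > 10% of c, relativistic corrections ARE significant and the actual wavelength would differ from this non-relativistic estimate.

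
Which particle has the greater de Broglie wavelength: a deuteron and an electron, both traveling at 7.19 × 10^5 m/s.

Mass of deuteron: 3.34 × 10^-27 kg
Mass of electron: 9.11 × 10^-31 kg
The electron has the longer wavelength.

Using λ = h/(mv), since both particles have the same velocity, the wavelength depends only on mass.

For deuteron: λ₁ = h/(m₁v) = 2.76 × 10^-13 m
For electron: λ₂ = h/(m₂v) = 1.01 × 10^-9 m

Since λ ∝ 1/m at constant velocity, the lighter particle has the longer wavelength.

The electron has the longer de Broglie wavelength.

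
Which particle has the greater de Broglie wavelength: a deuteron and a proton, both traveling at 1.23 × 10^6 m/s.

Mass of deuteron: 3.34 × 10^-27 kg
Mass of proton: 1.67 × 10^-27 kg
The proton has the longer wavelength.

Using λ = h/(mv), since both particles have the same velocity, the wavelength depends only on mass.

For deuteron: λ₁ = h/(m₁v) = 1.61 × 10^-13 m
For proton: λ₂ = h/(m₂v) = 3.23 × 10^-13 m

Since λ ∝ 1/m at constant velocity, the lighter particle has the longer wavelength.

The proton has the longer de Broglie wavelength.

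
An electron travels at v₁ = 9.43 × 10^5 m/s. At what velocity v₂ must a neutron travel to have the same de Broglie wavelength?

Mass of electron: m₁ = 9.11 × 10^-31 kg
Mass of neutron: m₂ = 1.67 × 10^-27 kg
v₂ = 5.14 × 10^2 m/s

For equal de Broglie wavelengths: λ₁ = λ₂

h/(m₁v₁) = h/(m₂v₂)
m₁v₁ = m₂v₂
v₂ = v₁ · (m₁/m₂)

v₂ = 9.43 × 10^5 m/s × (9.11 × 10^-31 kg / 1.67 × 10^-27 kg)
v₂ = 5.14 × 10^2 m/s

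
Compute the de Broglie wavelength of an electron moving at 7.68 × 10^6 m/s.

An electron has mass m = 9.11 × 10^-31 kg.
9.47 × 10^-11 m

Using the de Broglie relation λ = h/(mv):

λ = h/(mv)
λ = (6.626 × 10^-34 J·s) / (9.11 × 10^-31 kg × 7.68 × 10^6 m/s)
λ = 9.47 × 10^-11 m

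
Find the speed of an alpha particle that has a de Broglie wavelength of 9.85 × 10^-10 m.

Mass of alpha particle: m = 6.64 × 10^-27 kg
1.01 × 10^2 m/s

From the de Broglie relation λ = h/(mv), we solve for v:

v = h/(mλ)
v = (6.626 × 10^-34 J·s) / (6.64 × 10^-27 kg × 9.85 × 10^-10 m)
v = 1.01 × 10^2 m/s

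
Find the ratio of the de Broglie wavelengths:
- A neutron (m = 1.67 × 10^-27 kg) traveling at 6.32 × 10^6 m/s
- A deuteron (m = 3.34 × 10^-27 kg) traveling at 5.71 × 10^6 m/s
λ₁/λ₂ = 1.81

Using λ = h/(mv):

λ₁ = h/(m₁v₁) = 6.28 × 10^-14 m
λ₂ = h/(m₂v₂) = 3.47 × 10^-14 m

Ratio λ₁/λ₂ = (m₂v₂)/(m₁v₁)
         = (3.34 × 10^-27 kg × 5.71 × 10^6 m/s) / (1.67 × 10^-27 kg × 6.32 × 10^6 m/s)
         = 1.81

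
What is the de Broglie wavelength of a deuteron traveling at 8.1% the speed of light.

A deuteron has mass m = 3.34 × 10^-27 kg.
8.17 × 10^-15 m

Using the de Broglie relation λ = h/(mv):

v = 8.1% × c = 2.428 × 10^7 m/s

λ = h/(mv)
λ = (6.626 × 10^-34 J·s) / (3.34 × 10^-27 kg × 2.428 × 10^7 m/s)
λ = 8.17 × 10^-15 m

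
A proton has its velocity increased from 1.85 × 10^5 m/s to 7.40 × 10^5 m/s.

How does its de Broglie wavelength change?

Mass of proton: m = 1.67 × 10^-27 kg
The wavelength decreases by a factor of 4.

Using λ = h/(mv):

Initial wavelength: λ₁ = h/(mv₁) = 2.14 × 10^-12 m
Final wavelength: λ₂ = h/(mv₂) = 5.36 × 10^-13 m

Since λ ∝ 1/v, when velocity increases by a factor of 4, the wavelength decreases by a factor of 4.

λ₂/λ₁ = v₁/v₂ = 1/4

The wavelength decreases by a factor of 4.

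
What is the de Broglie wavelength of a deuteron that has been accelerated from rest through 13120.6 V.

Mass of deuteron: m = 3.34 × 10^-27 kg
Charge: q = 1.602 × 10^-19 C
1.77 × 10^-13 m

When a particle is accelerated through voltage V, it gains kinetic energy KE = qV.

The de Broglie wavelength is then λ = h/√(2mqV):

λ = h/√(2mqV)
λ = (6.626 × 10^-34 J·s) / √(2 × 3.34 × 10^-27 kg × 1.602 × 10^-19 C × 13120.6 V)
λ = 1.77 × 10^-13 m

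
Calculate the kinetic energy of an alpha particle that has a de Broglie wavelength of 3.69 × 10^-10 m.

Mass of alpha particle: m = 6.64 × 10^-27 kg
2.43 × 10^-22 J (or 1.52 × 10^-3 eV)

From λ = h/√(2mKE), we solve for KE:

λ² = h²/(2mKE)
KE = h²/(2mλ²)
KE = (6.626 × 10^-34 J·s)² / (2 × 6.64 × 10^-27 kg × (3.69 × 10^-10 m)²)
KE = 2.43 × 10^-22 J
KE = 1.52 × 10^-3 eV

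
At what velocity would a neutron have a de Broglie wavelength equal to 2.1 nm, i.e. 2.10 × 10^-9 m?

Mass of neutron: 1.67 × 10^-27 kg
1.89 × 10^2 m/s

From λ = h/(mv), solve for v:

v = h/(mλ)
v = (6.626 × 10^-34 J·s) / (1.67 × 10^-27 kg × 2.10 × 10^-9 m)
v = 1.89 × 10^2 m/s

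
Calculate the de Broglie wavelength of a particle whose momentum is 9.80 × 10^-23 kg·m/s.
6.76 × 10^-12 m

Using the de Broglie relation λ = h/p:

λ = h/p
λ = (6.626 × 10^-34 J·s) / (9.80 × 10^-23 kg·m/s)
λ = 6.76 × 10^-12 m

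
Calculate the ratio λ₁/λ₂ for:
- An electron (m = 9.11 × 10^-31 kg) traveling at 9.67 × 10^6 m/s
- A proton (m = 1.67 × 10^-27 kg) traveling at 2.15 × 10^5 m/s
λ₁/λ₂ = 40.8

Using λ = h/(mv):

λ₁ = h/(m₁v₁) = 7.52 × 10^-11 m
λ₂ = h/(m₂v₂) = 1.85 × 10^-12 m

Ratio λ₁/λ₂ = (m₂v₂)/(m₁v₁)
         = (1.67 × 10^-27 kg × 2.15 × 10^5 m/s) / (9.11 × 10^-31 kg × 9.67 × 10^6 m/s)
         = 40.8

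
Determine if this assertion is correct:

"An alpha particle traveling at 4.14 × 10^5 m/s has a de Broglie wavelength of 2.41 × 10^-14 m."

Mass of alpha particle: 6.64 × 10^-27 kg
False

The claim is incorrect.

Using λ = h/(mv):
λ = (6.626 × 10^-34 J·s) / (6.64 × 10^-27 kg × 4.14 × 10^5 m/s)
λ = 2.41 × 10^-13 m

The actual wavelength differs from the claimed 2.41 × 10^-14 m.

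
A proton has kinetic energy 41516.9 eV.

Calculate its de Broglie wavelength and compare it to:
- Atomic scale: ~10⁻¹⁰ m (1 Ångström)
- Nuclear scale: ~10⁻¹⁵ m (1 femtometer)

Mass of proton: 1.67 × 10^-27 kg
λ = 1.41 × 10^-13 m, which is between nuclear and atomic scales.

Using λ = h/√(2mKE):

KE = 41516.9 eV = 6.652 × 10^-15 J

λ = h/√(2mKE)
λ = (6.626 × 10^-34 J·s) / √(2 × 1.67 × 10^-27 kg × 6.652 × 10^-15 J)
λ = 1.41 × 10^-13 m

Comparison:
- Atomic scale (10⁻¹⁰ m): λ is 0.0014× this size
- Nuclear scale (10⁻¹⁵ m): λ is 1.4e+02× this size

The wavelength is between nuclear and atomic scales.

This wavelength is appropriate for probing atomic structure but too large for nuclear physics experiments.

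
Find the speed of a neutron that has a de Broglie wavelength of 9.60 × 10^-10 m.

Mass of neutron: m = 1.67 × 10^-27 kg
4.13 × 10^2 m/s

From the de Broglie relation λ = h/(mv), we solve for v:

v = h/(mλ)
v = (6.626 × 10^-34 J·s) / (1.67 × 10^-27 kg × 9.60 × 10^-10 m)
v = 4.13 × 10^2 m/s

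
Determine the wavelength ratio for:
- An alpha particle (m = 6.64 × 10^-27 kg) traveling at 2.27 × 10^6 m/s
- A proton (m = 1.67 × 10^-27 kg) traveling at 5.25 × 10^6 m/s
λ₁/λ₂ = 0.582

Using λ = h/(mv):

λ₁ = h/(m₁v₁) = 4.40 × 10^-14 m
λ₂ = h/(m₂v₂) = 7.56 × 10^-14 m

Ratio λ₁/λ₂ = (m₂v₂)/(m₁v₁)
         = (1.67 × 10^-27 kg × 5.25 × 10^6 m/s) / (6.64 × 10^-27 kg × 2.27 × 10^6 m/s)
         = 0.582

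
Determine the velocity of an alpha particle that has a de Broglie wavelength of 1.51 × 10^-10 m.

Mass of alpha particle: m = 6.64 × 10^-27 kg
6.61 × 10^2 m/s

From the de Broglie relation λ = h/(mv), we solve for v:

v = h/(mλ)
v = (6.626 × 10^-34 J·s) / (6.64 × 10^-27 kg × 1.51 × 10^-10 m)
v = 6.61 × 10^2 m/s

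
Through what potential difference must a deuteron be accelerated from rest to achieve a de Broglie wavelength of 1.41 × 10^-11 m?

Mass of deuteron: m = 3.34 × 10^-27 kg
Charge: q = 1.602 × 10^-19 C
2.06 V

From λ = h/√(2mqV), we solve for V:

λ² = h²/(2mqV)
V = h²/(2mqλ²)
V = (6.626 × 10^-34 J·s)² / (2 × 3.34 × 10^-27 kg × 1.602 × 10^-19 C × (1.41 × 10^-11 m)²)
V = 2.06 V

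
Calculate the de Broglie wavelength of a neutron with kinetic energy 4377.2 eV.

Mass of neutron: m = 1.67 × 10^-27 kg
4.33 × 10^-13 m

Using λ = h/√(2mKE):

First convert KE to Joules: KE = 4377.2 eV = 7.013 × 10^-16 J

λ = h/√(2mKE)
λ = (6.626 × 10^-34 J·s) / √(2 × 1.67 × 10^-27 kg × 7.013 × 10^-16 J)
λ = 4.33 × 10^-13 m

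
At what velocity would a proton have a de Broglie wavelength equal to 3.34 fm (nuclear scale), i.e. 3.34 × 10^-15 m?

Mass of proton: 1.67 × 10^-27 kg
1.19 × 10^8 m/s

From λ = h/(mv), solve for v:

v = h/(mλ)
v = (6.626 × 10^-34 J·s) / (1.67 × 10^-27 kg × 3.34 × 10^-15 m)
v = 1.19 × 10^8 m/s

Note: This velocity is 39.6% of the speed of light, so relativistic corrections would be needed for a more accurate calculation.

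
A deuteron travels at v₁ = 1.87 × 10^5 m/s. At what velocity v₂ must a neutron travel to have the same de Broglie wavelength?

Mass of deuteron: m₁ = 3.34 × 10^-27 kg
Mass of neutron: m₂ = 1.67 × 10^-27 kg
v₂ = 3.74 × 10^5 m/s

For equal de Broglie wavelengths: λ₁ = λ₂

h/(m₁v₁) = h/(m₂v₂)
m₁v₁ = m₂v₂
v₂ = v₁ · (m₁/m₂)

v₂ = 1.87 × 10^5 m/s × (3.34 × 10^-27 kg / 1.67 × 10^-27 kg)
v₂ = 3.74 × 10^5 m/s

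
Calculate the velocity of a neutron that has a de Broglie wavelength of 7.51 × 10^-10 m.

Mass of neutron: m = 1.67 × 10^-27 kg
5.28 × 10^2 m/s

From the de Broglie relation λ = h/(mv), we solve for v:

v = h/(mλ)
v = (6.626 × 10^-34 J·s) / (1.67 × 10^-27 kg × 7.51 × 10^-10 m)
v = 5.28 × 10^2 m/s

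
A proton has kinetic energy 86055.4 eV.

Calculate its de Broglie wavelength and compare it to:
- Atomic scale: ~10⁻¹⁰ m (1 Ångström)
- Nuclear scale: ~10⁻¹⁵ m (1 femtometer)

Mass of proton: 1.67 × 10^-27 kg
λ = 9.76 × 10^-14 m, which is between nuclear and atomic scales.

Using λ = h/√(2mKE):

KE = 86055.4 eV = 1.379 × 10^-14 J

λ = h/√(2mKE)
λ = (6.626 × 10^-34 J·s) / √(2 × 1.67 × 10^-27 kg × 1.379 × 10^-14 J)
λ = 9.76 × 10^-14 m

Comparison:
- Atomic scale (10⁻¹⁰ m): λ is 0.00098× this size
- Nuclear scale (10⁻¹⁵ m): λ is 98× this size

The wavelength is between nuclear and atomic scales.

This wavelength is appropriate for probing atomic structure but too large for nuclear physics experiments.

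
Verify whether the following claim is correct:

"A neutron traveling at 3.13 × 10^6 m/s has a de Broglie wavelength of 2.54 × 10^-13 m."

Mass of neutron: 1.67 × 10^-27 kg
False

The claim is incorrect.

Using λ = h/(mv):
λ = (6.626 × 10^-34 J·s) / (1.67 × 10^-27 kg × 3.13 × 10^6 m/s)
λ = 1.27 × 10^-13 m

The actual wavelength differs from the claimed 2.54 × 10^-13 m.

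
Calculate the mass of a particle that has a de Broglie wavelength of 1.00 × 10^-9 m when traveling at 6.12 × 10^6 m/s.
1.08 × 10^-31 kg

From the de Broglie relation λ = h/(mv), we solve for m:

m = h/(λv)
m = (6.626 × 10^-34 J·s) / (1.00 × 10^-9 m × 6.12 × 10^6 m/s)
m = 1.08 × 10^-31 kg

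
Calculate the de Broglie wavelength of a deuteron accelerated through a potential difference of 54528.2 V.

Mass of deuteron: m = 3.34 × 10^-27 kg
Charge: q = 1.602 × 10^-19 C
8.67 × 10^-14 m

When a particle is accelerated through voltage V, it gains kinetic energy KE = qV.

The de Broglie wavelength is then λ = h/√(2mqV):

λ = h/√(2mqV)
λ = (6.626 × 10^-34 J·s) / √(2 × 3.34 × 10^-27 kg × 1.602 × 10^-19 C × 54528.2 V)
λ = 8.67 × 10^-14 m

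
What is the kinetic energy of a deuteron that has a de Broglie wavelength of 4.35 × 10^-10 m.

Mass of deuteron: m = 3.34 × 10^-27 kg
3.47 × 10^-22 J (or 2.17 × 10^-3 eV)

From λ = h/√(2mKE), we solve for KE:

λ² = h²/(2mKE)
KE = h²/(2mλ²)
KE = (6.626 × 10^-34 J·s)² / (2 × 3.34 × 10^-27 kg × (4.35 × 10^-10 m)²)
KE = 3.47 × 10^-22 J
KE = 2.17 × 10^-3 eV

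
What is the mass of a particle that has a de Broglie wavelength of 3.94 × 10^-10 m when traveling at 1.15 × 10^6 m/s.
1.46 × 10^-30 kg

From the de Broglie relation λ = h/(mv), we solve for m:

m = h/(λv)
m = (6.626 × 10^-34 J·s) / (3.94 × 10^-10 m × 1.15 × 10^6 m/s)
m = 1.46 × 10^-30 kg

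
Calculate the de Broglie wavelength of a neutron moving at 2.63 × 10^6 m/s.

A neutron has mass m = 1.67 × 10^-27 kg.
1.51 × 10^-13 m

Using the de Broglie relation λ = h/(mv):

λ = h/(mv)
λ = (6.626 × 10^-34 J·s) / (1.67 × 10^-27 kg × 2.63 × 10^6 m/s)
λ = 1.51 × 10^-13 m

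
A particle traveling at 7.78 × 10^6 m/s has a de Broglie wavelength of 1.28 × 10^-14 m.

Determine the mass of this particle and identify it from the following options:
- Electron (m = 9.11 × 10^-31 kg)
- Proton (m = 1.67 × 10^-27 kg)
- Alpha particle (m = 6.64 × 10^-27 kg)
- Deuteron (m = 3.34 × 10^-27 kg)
The particle is an alpha particle.

From λ = h/(mv), solve for mass:

m = h/(λv)
m = (6.626 × 10^-34 J·s) / (1.28 × 10^-14 m × 7.78 × 10^6 m/s)
m = 6.65 × 10^-27 kg

Comparing with the listed masses, this is closest to an alpha particle.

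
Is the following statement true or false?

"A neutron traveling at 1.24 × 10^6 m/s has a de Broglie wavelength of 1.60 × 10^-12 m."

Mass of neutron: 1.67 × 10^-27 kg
False

The claim is incorrect.

Using λ = h/(mv):
λ = (6.626 × 10^-34 J·s) / (1.67 × 10^-27 kg × 1.24 × 10^6 m/s)
λ = 3.20 × 10^-13 m

The actual wavelength differs from the claimed 1.60 × 10^-12 m.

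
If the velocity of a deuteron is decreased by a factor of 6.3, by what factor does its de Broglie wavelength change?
The wavelength increases by a factor of 6.3.

From λ = h/(mv), the wavelength is inversely proportional to velocity:

λ ∝ 1/v

If v → v/6.3, then λ → 6.3λ

When velocity is decreased by a factor of 6.3, the wavelength increases by a factor of 6.3.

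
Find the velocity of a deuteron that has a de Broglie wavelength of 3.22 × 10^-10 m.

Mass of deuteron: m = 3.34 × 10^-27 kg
6.16 × 10^2 m/s

From the de Broglie relation λ = h/(mv), we solve for v:

v = h/(mλ)
v = (6.626 × 10^-34 J·s) / (3.34 × 10^-27 kg × 3.22 × 10^-10 m)
v = 6.16 × 10^2 m/s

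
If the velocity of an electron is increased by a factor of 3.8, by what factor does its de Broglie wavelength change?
The wavelength decreases by a factor of 3.8.

From λ = h/(mv), the wavelength is inversely proportional to velocity:

λ ∝ 1/v

If v → 3.8v, then λ → λ/3.8

When velocity is increased by a factor of 3.8, the wavelength decreases by a factor of 3.8.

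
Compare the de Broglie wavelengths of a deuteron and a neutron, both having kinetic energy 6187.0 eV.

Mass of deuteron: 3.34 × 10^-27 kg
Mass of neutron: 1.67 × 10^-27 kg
The neutron has the longer wavelength.

Using λ = h/√(2mKE):

For deuteron: λ₁ = h/√(2m₁KE) = 2.57 × 10^-13 m
For neutron: λ₂ = h/√(2m₂KE) = 3.64 × 10^-13 m

Since λ ∝ 1/√m at constant kinetic energy, the lighter particle has the longer wavelength.

The neutron has the longer de Broglie wavelength.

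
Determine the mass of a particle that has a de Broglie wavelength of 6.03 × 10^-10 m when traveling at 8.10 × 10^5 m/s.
1.36 × 10^-30 kg

From the de Broglie relation λ = h/(mv), we solve for m:

m = h/(λv)
m = (6.626 × 10^-34 J·s) / (6.03 × 10^-10 m × 8.10 × 10^5 m/s)
m = 1.36 × 10^-30 kg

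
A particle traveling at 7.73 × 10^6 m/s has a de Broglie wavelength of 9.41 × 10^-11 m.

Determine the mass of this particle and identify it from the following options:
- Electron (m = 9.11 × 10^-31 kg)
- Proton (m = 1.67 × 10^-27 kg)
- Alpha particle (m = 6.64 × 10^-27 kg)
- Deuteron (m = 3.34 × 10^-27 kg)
The particle is an electron.

From λ = h/(mv), solve for mass:

m = h/(λv)
m = (6.626 × 10^-34 J·s) / (9.41 × 10^-11 m × 7.73 × 10^6 m/s)
m = 9.11 × 10^-31 kg

Comparing with the listed masses, this is closest to an electron.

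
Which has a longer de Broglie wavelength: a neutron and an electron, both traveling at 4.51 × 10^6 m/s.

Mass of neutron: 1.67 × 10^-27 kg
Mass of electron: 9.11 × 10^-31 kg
The electron has the longer wavelength.

Using λ = h/(mv), since both particles have the same velocity, the wavelength depends only on mass.

For neutron: λ₁ = h/(m₁v) = 8.80 × 10^-14 m
For electron: λ₂ = h/(m₂v) = 1.61 × 10^-10 m

Since λ ∝ 1/m at constant velocity, the lighter particle has the longer wavelength.

The electron has the longer de Broglie wavelength.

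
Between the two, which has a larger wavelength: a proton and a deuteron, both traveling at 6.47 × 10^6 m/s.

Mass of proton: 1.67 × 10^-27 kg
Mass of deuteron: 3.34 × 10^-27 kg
The proton has the longer wavelength.

Using λ = h/(mv), since both particles have the same velocity, the wavelength depends only on mass.

For proton: λ₁ = h/(m₁v) = 6.13 × 10^-14 m
For deuteron: λ₂ = h/(m₂v) = 3.07 × 10^-14 m

Since λ ∝ 1/m at constant velocity, the lighter particle has the longer wavelength.

The proton has the longer de Broglie wavelength.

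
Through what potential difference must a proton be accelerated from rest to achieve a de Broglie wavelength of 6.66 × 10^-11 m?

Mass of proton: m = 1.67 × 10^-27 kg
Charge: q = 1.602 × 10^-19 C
1.85 × 10^-1 V

From λ = h/√(2mqV), we solve for V:

λ² = h²/(2mqV)
V = h²/(2mqλ²)
V = (6.626 × 10^-34 J·s)² / (2 × 1.67 × 10^-27 kg × 1.602 × 10^-19 C × (6.66 × 10^-11 m)²)
V = 1.85 × 10^-1 V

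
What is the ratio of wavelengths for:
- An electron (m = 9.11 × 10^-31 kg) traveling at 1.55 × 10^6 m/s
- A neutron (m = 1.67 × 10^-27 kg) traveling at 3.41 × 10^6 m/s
λ₁/λ₂ = 4.03 × 10^3

Using λ = h/(mv):

λ₁ = h/(m₁v₁) = 4.69 × 10^-10 m
λ₂ = h/(m₂v₂) = 1.16 × 10^-13 m

Ratio λ₁/λ₂ = (m₂v₂)/(m₁v₁)
         = (1.67 × 10^-27 kg × 3.41 × 10^6 m/s) / (9.11 × 10^-31 kg × 1.55 × 10^6 m/s)
         = 4.03 × 10^3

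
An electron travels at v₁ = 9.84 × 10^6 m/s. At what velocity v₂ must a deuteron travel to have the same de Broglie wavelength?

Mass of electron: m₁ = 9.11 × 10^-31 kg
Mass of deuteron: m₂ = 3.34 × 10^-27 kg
v₂ = 2.68 × 10^3 m/s

For equal de Broglie wavelengths: λ₁ = λ₂

h/(m₁v₁) = h/(m₂v₂)
m₁v₁ = m₂v₂
v₂ = v₁ · (m₁/m₂)

v₂ = 9.84 × 10^6 m/s × (9.11 × 10^-31 kg / 3.34 × 10^-27 kg)
v₂ = 2.68 × 10^3 m/s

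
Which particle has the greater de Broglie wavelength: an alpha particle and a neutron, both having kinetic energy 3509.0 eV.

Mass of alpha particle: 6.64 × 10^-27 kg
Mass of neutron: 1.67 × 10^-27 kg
The neutron has the longer wavelength.

Using λ = h/√(2mKE):

For alpha particle: λ₁ = h/√(2m₁KE) = 2.42 × 10^-13 m
For neutron: λ₂ = h/√(2m₂KE) = 4.84 × 10^-13 m

Since λ ∝ 1/√m at constant kinetic energy, the lighter particle has the longer wavelength.

The neutron has the longer de Broglie wavelength.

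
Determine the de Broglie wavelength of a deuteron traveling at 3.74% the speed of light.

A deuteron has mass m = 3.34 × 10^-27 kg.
1.77 × 10^-14 m

Using the de Broglie relation λ = h/(mv):

v = 3.74% × c = 1.121 × 10^7 m/s

λ = h/(mv)
λ = (6.626 × 10^-34 J·s) / (3.34 × 10^-27 kg × 1.121 × 10^7 m/s)
λ = 1.77 × 10^-14 m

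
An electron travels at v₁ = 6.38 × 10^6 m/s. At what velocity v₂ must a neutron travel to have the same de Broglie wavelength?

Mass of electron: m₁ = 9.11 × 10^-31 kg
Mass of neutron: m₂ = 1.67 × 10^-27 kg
v₂ = 3.48 × 10^3 m/s

For equal de Broglie wavelengths: λ₁ = λ₂

h/(m₁v₁) = h/(m₂v₂)
m₁v₁ = m₂v₂
v₂ = v₁ · (m₁/m₂)

v₂ = 6.38 × 10^6 m/s × (9.11 × 10^-31 kg / 1.67 × 10^-27 kg)
v₂ = 3.48 × 10^3 m/s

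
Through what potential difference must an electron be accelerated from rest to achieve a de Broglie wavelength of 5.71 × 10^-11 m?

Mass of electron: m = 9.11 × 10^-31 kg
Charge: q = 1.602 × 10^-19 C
461 V

From λ = h/√(2mqV), we solve for V:

λ² = h²/(2mqV)
V = h²/(2mqλ²)
V = (6.626 × 10^-34 J·s)² / (2 × 9.11 × 10^-31 kg × 1.602 × 10^-19 C × (5.71 × 10^-11 m)²)
V = 461 V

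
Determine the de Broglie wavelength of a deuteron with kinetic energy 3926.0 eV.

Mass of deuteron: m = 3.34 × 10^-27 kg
3.23 × 10^-13 m

Using λ = h/√(2mKE):

First convert KE to Joules: KE = 3926.0 eV = 6.290 × 10^-16 J

λ = h/√(2mKE)
λ = (6.626 × 10^-34 J·s) / √(2 × 3.34 × 10^-27 kg × 6.290 × 10^-16 J)
λ = 3.23 × 10^-13 m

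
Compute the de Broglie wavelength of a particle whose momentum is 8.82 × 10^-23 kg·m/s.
7.51 × 10^-12 m

Using the de Broglie relation λ = h/p:

λ = h/p
λ = (6.626 × 10^-34 J·s) / (8.82 × 10^-23 kg·m/s)
λ = 7.51 × 10^-12 m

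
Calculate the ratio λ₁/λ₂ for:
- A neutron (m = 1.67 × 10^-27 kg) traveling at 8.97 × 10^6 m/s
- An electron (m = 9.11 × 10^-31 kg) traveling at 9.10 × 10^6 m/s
λ₁/λ₂ = 5.53 × 10^-4

Using λ = h/(mv):

λ₁ = h/(m₁v₁) = 4.42 × 10^-14 m
λ₂ = h/(m₂v₂) = 7.99 × 10^-11 m

Ratio λ₁/λ₂ = (m₂v₂)/(m₁v₁)
         = (9.11 × 10^-31 kg × 9.10 × 10^6 m/s) / (1.67 × 10^-27 kg × 8.97 × 10^6 m/s)
         = 5.53 × 10^-4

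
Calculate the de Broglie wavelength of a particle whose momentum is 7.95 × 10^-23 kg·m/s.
8.33 × 10^-12 m

Using the de Broglie relation λ = h/p:

λ = h/p
λ = (6.626 × 10^-34 J·s) / (7.95 × 10^-23 kg·m/s)
λ = 8.33 × 10^-12 m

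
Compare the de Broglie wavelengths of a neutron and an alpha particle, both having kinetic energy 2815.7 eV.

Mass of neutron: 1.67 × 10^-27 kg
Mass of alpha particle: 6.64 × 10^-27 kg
The neutron has the longer wavelength.

Using λ = h/√(2mKE):

For neutron: λ₁ = h/√(2m₁KE) = 5.40 × 10^-13 m
For alpha particle: λ₂ = h/√(2m₂KE) = 2.71 × 10^-13 m

Since λ ∝ 1/√m at constant kinetic energy, the lighter particle has the longer wavelength.

The neutron has the longer de Broglie wavelength.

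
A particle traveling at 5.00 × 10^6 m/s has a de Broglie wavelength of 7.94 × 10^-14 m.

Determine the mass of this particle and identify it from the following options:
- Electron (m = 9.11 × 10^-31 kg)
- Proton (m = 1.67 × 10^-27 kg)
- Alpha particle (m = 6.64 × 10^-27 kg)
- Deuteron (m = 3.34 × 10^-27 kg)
The particle is a proton.

From λ = h/(mv), solve for mass:

m = h/(λv)
m = (6.626 × 10^-34 J·s) / (7.94 × 10^-14 m × 5.00 × 10^6 m/s)
m = 1.67 × 10^-27 kg

Comparing with the listed masses, this is closest to a proton.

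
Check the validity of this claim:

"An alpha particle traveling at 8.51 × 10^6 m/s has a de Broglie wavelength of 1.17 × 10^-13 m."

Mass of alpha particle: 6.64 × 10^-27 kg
False

The claim is incorrect.

Using λ = h/(mv):
λ = (6.626 × 10^-34 J·s) / (6.64 × 10^-27 kg × 8.51 × 10^6 m/s)
λ = 1.17 × 10^-14 m

The actual wavelength differs from the claimed 1.17 × 10^-13 m.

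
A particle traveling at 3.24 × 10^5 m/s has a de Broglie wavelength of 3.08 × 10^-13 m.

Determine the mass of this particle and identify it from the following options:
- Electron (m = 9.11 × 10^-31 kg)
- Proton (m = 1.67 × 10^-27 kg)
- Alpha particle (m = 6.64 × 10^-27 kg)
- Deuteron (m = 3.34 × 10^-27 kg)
The particle is an alpha particle.

From λ = h/(mv), solve for mass:

m = h/(λv)
m = (6.626 × 10^-34 J·s) / (3.08 × 10^-13 m × 3.24 × 10^5 m/s)
m = 6.64 × 10^-27 kg

Comparing with the listed masses, this is closest to an alpha particle.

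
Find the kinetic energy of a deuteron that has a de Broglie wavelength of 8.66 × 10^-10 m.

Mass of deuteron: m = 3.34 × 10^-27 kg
8.76 × 10^-23 J (or 5.47 × 10^-4 eV)

From λ = h/√(2mKE), we solve for KE:

λ² = h²/(2mKE)
KE = h²/(2mλ²)
KE = (6.626 × 10^-34 J·s)² / (2 × 3.34 × 10^-27 kg × (8.66 × 10^-10 m)²)
KE = 8.76 × 10^-23 J
KE = 5.47 × 10^-4 eV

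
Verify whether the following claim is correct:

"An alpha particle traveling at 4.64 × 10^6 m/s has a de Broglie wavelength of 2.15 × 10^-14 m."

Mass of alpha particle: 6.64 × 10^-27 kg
True

The claim is correct.

Using λ = h/(mv):
λ = (6.626 × 10^-34 J·s) / (6.64 × 10^-27 kg × 4.64 × 10^6 m/s)
λ = 2.15 × 10^-14 m

This matches the claimed value.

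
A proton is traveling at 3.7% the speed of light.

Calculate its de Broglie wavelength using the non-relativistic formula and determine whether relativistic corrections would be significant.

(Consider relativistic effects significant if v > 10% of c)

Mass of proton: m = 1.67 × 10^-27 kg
No, relativistic corrections are not needed.

Using the non-relativistic de Broglie formula λ = h/(mv):

v = 3.7% × c = 1.109 × 10^7 m/s

λ = h/(mv)
λ = (6.626 × 10^-34 J·s) / (1.67 × 10^-27 kg × 1.109 × 10^7 m/s)
λ = 3.58 × 10^-14 m

Since v = 3.7% of c < 10% of c, relativistic corrections are NOT significant and this non-relativistic result is a good approximation.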